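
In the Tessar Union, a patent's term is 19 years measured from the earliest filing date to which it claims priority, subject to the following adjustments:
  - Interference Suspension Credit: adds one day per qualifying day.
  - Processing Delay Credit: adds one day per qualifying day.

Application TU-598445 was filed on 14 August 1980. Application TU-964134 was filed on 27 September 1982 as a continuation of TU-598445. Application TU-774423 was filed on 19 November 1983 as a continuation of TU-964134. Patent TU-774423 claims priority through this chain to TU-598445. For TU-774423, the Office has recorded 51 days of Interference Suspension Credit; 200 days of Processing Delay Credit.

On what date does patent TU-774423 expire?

April 21, 2000

Earliest priority filing: 14 August 1980.
Base term: 14 August 1980 + 19 years → 14 August 1999.
Interference Suspension Credit: +51 days → 4 October 1999.
Processing Delay Credit: +200 days → 21 April 2000.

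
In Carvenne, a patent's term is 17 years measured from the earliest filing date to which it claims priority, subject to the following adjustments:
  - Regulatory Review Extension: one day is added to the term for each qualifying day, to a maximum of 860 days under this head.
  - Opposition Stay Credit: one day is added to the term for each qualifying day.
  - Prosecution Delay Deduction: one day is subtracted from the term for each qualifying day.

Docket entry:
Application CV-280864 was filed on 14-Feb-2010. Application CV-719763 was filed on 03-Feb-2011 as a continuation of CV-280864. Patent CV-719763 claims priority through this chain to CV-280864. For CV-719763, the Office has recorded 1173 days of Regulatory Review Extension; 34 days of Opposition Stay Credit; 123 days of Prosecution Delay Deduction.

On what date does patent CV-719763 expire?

March 26, 2029

Earliest priority filing: 14 February 2010.
Base term: 14 February 2010 + 17 years → 14 February 2027.
Regulatory Review Extension: 1173 days claimed exceeds the 860-day cap, so +860 days → 23 June 2029.
Opposition Stay Credit: +34 days → 27 July 2029.
Prosecution Delay Deduction: −123 days → 26 March 2029.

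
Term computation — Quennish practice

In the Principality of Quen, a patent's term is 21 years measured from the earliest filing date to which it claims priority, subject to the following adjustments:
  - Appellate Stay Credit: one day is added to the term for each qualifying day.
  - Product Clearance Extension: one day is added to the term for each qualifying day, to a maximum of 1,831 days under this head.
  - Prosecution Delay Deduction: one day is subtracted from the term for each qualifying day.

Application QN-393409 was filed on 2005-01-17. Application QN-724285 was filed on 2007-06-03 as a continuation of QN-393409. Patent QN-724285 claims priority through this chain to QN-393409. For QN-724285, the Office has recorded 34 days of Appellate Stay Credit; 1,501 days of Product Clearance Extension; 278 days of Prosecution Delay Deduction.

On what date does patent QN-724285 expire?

June 27, 2029

Earliest priority filing: 17 January 2005.
Base term: 17 January 2005 + 21 years → 17 January 2026.
Appellate Stay Credit: +34 days → 20 February 2026.
Product Clearance Extension: 1501 days (within the 1831-day cap) → +1501 days → 1 April 2030.
Prosecution Delay Deduction: −278 days → 27 June 2029.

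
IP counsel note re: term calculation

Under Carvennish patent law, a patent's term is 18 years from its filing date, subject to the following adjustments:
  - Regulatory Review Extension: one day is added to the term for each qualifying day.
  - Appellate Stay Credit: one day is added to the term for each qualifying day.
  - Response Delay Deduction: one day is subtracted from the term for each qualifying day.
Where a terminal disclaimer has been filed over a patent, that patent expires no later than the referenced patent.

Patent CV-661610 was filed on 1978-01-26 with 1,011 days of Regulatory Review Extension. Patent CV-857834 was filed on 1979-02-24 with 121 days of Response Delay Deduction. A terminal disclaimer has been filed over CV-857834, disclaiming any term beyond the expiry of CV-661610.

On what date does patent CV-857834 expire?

Natural term of CV-857834:
  Base: filing + 18 years → 24 February 1997.
  Response Delay Deduction: −121 days → 26 October 1996.
Expiry of referenced patent CV-661610:
  Base: filing + 18 years → 26 January 1996.
  Regulatory Review Extension: +1011 days → 2 November 1998.
Terminal disclaimer: CV-857834 expires on the earlier of 26 October 1996 and 2 November 1998.

1996-10-26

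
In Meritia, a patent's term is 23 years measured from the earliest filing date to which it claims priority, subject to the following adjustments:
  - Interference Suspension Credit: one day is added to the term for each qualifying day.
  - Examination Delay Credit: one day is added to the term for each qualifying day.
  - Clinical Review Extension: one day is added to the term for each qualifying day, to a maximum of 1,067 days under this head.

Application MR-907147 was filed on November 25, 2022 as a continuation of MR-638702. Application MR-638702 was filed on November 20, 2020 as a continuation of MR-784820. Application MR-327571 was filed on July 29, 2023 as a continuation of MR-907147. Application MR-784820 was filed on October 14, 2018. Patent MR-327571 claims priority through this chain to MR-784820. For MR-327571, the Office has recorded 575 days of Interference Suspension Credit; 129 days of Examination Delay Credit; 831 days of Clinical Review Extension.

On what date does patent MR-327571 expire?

December 27, 2045

Earliest priority filing: 14 October 2018.
Base term: 14 October 2018 + 23 years → 14 October 2041.
Interference Suspension Credit: +575 days → 12 May 2043.
Examination Delay Credit: +129 days → 18 September 2043.
Clinical Review Extension: 831 days (within the 1067-day cap) → +831 days → 27 December 2045.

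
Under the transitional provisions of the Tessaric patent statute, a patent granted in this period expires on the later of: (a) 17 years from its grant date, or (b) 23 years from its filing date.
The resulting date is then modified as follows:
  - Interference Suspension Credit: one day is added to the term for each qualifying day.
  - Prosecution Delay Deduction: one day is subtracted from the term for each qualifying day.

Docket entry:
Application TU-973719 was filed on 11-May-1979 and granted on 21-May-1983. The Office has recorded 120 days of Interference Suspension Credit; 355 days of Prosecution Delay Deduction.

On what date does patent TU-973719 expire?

(a) grant + 17 years → 21 May 2000.
(b) filing + 23 years → 11 May 2002.
Later of the two: 11 May 2002.
Interference Suspension Credit: +120 days → 8 September 2002.
Prosecution Delay Deduction: −355 days → 18 September 2001.

September 18, 2001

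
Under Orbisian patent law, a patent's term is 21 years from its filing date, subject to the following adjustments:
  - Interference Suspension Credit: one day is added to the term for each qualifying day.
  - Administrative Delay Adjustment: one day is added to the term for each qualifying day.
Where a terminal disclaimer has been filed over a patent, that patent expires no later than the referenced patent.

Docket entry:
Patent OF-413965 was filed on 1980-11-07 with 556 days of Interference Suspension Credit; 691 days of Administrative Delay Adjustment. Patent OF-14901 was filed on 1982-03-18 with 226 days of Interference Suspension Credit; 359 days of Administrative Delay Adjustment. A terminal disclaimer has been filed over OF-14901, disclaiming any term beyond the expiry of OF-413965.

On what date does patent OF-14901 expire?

Natural term of OF-14901:
  Base: filing + 21 years → 18 March 2003.
  Interference Suspension Credit: +226 days → 30 October 2003.
  Administrative Delay Adjustment: +359 days → 23 October 2004.
Expiry of referenced patent OF-413965:
  Base: filing + 21 years → 7 November 2001.
  Interference Suspension Credit: +556 days → 17 May 2003.
  Administrative Delay Adjustment: +691 days → 7 April 2005.
Terminal disclaimer: OF-14901 expires on the earlier of 23 October 2004 and 7 April 2005.

2004-10-23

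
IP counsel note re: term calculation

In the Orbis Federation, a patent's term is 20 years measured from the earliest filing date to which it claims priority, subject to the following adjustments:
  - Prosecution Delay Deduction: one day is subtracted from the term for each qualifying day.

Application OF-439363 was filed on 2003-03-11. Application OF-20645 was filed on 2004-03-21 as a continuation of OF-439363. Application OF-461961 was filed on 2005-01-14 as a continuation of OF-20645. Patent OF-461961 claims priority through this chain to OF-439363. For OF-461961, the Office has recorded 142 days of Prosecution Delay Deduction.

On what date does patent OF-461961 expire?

Earliest priority filing: 11 March 2003.
Base term: 11 March 2003 + 20 years → 11 March 2023.
Prosecution Delay Deduction: −142 days → 20 October 2022.

2022-10-20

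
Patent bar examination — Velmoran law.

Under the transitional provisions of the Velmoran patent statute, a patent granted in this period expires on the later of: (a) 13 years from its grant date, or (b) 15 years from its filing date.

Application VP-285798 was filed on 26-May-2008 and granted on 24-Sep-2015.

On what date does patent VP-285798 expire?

(a) grant + 13 years → 24 September 2028.
(b) filing + 15 years → 26 May 2023.
Later of the two: 24 September 2028.

September 24, 2028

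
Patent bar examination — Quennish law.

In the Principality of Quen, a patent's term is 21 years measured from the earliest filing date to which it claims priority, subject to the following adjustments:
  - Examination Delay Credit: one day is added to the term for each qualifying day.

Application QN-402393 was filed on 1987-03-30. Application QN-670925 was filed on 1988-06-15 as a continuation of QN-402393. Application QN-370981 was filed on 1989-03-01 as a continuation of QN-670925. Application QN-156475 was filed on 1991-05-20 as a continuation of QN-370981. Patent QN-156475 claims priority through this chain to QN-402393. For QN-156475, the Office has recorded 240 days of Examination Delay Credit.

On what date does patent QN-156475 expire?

2008-11-25

Earliest priority filing: 30 March 1987.
Base term: 30 March 1987 + 21 years → 30 March 2008.
Examination Delay Credit: +240 days → 25 November 2008.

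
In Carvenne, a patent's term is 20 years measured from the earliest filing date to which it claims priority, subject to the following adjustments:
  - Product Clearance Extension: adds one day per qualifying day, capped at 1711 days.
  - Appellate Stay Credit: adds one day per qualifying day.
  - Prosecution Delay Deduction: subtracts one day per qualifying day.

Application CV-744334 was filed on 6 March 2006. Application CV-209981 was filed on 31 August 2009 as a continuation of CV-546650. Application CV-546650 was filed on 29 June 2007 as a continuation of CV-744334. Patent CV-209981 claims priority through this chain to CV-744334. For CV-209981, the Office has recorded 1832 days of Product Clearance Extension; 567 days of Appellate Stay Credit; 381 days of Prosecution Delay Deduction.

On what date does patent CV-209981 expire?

2031-05-16

Earliest priority filing: 6 March 2006.
Base term: 6 March 2006 + 20 years → 6 March 2026.
Product Clearance Extension: 1832 days claimed exceeds the 1711-day cap, so +1711 days → 11 November 2030.
Appellate Stay Credit: +567 days → 31 May 2032.
Prosecution Delay Deduction: −381 days → 16 May 2031.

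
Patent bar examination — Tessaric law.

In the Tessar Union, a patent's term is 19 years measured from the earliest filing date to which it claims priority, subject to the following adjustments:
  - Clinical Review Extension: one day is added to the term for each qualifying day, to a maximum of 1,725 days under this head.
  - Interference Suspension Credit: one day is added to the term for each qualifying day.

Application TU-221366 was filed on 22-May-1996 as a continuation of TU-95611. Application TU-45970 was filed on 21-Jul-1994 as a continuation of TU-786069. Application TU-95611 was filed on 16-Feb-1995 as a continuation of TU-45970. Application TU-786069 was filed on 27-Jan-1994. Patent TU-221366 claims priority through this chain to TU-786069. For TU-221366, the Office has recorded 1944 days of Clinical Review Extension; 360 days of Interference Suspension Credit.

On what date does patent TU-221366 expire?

Earliest priority filing: 27 January 1994.
Base term: 27 January 1994 + 19 years → 27 January 2013.
Clinical Review Extension: 1944 days claimed exceeds the 1725-day cap, so +1725 days → 18 October 2017.
Interference Suspension Credit: +360 days → 13 October 2018.

October 13, 2018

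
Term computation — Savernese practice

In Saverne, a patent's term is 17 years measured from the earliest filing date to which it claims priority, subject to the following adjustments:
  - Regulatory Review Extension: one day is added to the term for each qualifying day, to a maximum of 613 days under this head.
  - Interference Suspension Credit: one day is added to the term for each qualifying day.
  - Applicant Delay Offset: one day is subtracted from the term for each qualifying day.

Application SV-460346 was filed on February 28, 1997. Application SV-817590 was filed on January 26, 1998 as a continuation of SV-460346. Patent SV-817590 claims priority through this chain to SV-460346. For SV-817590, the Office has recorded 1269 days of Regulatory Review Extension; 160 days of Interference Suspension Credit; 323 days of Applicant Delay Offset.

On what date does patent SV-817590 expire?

Earliest priority filing: 28 February 1997.
Base term: 28 February 1997 + 17 years → 28 February 2014.
Regulatory Review Extension: 1269 days claimed exceeds the 613-day cap, so +613 days → 3 November 2015.
Interference Suspension Credit: +160 days → 11 April 2016.
Applicant Delay Offset: −323 days → 24 May 2015.

2015-05-24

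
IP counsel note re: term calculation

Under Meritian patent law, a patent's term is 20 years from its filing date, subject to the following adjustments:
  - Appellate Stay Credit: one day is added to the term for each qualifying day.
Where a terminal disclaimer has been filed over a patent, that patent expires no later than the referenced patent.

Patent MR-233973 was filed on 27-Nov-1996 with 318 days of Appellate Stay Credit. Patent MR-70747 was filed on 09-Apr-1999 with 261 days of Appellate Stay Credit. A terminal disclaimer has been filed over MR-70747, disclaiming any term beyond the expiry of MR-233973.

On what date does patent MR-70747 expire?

Natural term of MR-70747:
  Base: filing + 20 years → 9 April 2019.
  Appellate Stay Credit: +261 days → 26 December 2019.
Expiry of referenced patent MR-233973:
  Base: filing + 20 years → 27 November 2016.
  Appellate Stay Credit: +318 days → 11 October 2017.
Terminal disclaimer: MR-70747 expires on the earlier of 26 December 2019 and 11 October 2017.

October 11, 2017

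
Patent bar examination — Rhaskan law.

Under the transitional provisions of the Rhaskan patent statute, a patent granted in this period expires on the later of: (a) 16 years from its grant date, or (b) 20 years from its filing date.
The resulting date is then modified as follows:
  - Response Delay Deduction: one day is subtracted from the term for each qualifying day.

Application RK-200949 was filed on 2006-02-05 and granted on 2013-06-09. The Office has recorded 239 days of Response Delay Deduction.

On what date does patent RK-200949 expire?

(a) grant + 16 years → 9 June 2029.
(b) filing + 20 years → 5 February 2026.
Later of the two: 9 June 2029.
Response Delay Deduction: −239 days → 13 October 2028.

2028-10-13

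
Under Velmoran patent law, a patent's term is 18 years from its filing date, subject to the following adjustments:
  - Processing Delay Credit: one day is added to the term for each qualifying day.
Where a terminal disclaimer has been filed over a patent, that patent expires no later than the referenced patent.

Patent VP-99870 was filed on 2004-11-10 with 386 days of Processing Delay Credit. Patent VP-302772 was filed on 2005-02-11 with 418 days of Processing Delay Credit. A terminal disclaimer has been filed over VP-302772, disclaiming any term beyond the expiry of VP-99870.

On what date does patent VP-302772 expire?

2023-12-01

Natural term of VP-302772:
  Base: filing + 18 years → 11 February 2023.
  Processing Delay Credit: +418 days → 4 April 2024.
Expiry of referenced patent VP-99870:
  Base: filing + 18 years → 10 November 2022.
  Processing Delay Credit: +386 days → 1 December 2023.
Terminal disclaimer: VP-302772 expires on the earlier of 4 April 2024 and 1 December 2023.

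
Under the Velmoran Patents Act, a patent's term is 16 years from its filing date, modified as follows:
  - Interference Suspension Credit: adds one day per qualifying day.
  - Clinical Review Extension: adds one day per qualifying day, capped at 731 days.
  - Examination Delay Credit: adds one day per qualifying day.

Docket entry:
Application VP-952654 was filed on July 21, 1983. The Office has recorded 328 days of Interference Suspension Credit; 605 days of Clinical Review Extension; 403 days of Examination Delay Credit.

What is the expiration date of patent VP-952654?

2003-03-18

Base term: filing date + 16 years → 21 July 1999.
Interference Suspension Credit: +328 days → 13 June 2000.
Clinical Review Extension: 605 days (within the 731-day cap) → +605 days → 8 February 2002.
Examination Delay Credit: +403 days → 18 March 2003.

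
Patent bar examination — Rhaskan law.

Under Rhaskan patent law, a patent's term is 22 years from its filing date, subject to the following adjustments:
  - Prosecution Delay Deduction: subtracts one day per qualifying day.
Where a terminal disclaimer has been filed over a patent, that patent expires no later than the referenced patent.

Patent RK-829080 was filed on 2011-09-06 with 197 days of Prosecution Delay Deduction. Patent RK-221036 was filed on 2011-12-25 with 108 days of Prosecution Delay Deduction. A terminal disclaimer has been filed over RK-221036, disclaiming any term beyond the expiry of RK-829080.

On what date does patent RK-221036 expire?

2033-02-21

Natural term of RK-221036:
  Base: filing + 22 years → 25 December 2033.
  Prosecution Delay Deduction: −108 days → 8 September 2033.
Expiry of referenced patent RK-829080:
  Base: filing + 22 years → 6 September 2033.
  Prosecution Delay Deduction: −197 days → 21 February 2033.
Terminal disclaimer: RK-221036 expires on the earlier of 8 September 2033 and 21 February 2033.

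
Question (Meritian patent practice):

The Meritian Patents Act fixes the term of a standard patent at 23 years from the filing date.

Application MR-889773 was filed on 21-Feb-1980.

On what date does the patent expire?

February 21, 2003

Filing date + 23 years → 21 February 2003.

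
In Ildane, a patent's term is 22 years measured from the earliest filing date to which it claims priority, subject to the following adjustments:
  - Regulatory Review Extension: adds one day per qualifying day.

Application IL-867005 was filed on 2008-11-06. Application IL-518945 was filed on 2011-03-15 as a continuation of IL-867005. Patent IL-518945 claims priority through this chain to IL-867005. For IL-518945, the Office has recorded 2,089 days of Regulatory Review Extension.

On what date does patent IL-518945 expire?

2036-07-26

Earliest priority filing: 6 November 2008.
Base term: 6 November 2008 + 22 years → 6 November 2030.
Regulatory Review Extension: +2089 days → 26 July 2036.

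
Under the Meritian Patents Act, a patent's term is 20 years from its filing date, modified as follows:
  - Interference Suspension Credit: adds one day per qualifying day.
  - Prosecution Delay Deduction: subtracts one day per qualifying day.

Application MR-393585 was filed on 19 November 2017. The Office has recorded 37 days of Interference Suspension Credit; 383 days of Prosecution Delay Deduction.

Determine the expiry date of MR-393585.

Base term: filing date + 20 years → 19 November 2037.
Interference Suspension Credit: +37 days → 26 December 2037.
Prosecution Delay Deduction: −383 days → 8 December 2036.

December 8, 2036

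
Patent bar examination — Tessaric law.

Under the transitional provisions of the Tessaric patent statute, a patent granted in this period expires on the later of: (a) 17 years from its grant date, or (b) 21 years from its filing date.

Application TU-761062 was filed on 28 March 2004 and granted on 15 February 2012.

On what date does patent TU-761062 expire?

(a) grant + 17 years → 15 February 2029.
(b) filing + 21 years → 28 March 2025.
Later of the two: 15 February 2029.

February 15, 2029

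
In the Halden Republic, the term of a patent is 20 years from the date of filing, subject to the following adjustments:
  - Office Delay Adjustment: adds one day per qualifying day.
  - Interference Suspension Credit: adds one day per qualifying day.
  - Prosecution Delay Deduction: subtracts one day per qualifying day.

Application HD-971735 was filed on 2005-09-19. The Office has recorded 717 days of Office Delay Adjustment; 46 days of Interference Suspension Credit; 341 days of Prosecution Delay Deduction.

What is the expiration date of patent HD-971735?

2026-11-15

Base term: filing date + 20 years → 19 September 2025.
Office Delay Adjustment: +717 days → 6 September 2027.
Interference Suspension Credit: +46 days → 22 October 2027.
Prosecution Delay Deduction: −341 days → 15 November 2026.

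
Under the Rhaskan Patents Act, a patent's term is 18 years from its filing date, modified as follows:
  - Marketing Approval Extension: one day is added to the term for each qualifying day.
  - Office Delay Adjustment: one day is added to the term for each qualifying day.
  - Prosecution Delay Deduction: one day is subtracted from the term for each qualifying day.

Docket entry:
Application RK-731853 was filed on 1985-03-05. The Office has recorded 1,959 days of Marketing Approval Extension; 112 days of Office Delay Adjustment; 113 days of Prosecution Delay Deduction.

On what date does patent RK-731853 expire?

July 14, 2008

Base term: filing date + 18 years → 5 March 2003.
Marketing Approval Extension: +1959 days → 15 July 2008.
Office Delay Adjustment: +112 days → 4 November 2008.
Prosecution Delay Deduction: −113 days → 14 July 2008.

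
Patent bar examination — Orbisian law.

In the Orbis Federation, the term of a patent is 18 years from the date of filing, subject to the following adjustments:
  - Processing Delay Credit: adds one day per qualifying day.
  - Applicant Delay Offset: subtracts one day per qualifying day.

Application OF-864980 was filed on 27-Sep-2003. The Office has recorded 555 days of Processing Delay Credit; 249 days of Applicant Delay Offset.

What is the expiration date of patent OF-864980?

July 30, 2022

Base term: filing date + 18 years → 27 September 2021.
Processing Delay Credit: +555 days → 5 April 2023.
Applicant Delay Offset: −249 days → 30 July 2022.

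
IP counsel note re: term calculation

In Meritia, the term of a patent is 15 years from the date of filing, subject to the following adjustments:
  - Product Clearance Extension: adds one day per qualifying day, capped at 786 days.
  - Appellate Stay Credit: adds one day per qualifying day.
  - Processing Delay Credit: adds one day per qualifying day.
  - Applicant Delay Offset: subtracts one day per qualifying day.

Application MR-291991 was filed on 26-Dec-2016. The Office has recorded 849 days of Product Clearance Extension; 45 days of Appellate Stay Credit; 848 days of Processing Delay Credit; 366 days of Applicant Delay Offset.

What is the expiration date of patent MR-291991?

Base term: filing date + 15 years → 26 December 2031.
Product Clearance Extension: 849 days claimed exceeds the 786-day cap, so +786 days → 19 February 2034.
Appellate Stay Credit: +45 days → 5 April 2034.
Processing Delay Credit: +848 days → 31 July 2036.
Applicant Delay Offset: −366 days → 31 July 2035.

2035-07-31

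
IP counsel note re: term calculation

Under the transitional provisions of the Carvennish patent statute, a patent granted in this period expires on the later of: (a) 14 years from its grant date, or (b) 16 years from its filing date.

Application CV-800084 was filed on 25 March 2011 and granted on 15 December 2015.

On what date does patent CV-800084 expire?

2029-12-15

(a) grant + 14 years → 15 December 2029.
(b) filing + 16 years → 25 March 2027.
Later of the two: 15 December 2029.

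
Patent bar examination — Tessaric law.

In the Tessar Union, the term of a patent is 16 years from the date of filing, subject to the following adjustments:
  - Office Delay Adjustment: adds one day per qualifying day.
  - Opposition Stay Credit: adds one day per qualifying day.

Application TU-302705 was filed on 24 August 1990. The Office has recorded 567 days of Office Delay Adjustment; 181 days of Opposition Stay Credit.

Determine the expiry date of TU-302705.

Base term: filing date + 16 years → 24 August 2006.
Office Delay Adjustment: +567 days → 13 March 2008.
Opposition Stay Credit: +181 days → 10 September 2008.

2008-09-10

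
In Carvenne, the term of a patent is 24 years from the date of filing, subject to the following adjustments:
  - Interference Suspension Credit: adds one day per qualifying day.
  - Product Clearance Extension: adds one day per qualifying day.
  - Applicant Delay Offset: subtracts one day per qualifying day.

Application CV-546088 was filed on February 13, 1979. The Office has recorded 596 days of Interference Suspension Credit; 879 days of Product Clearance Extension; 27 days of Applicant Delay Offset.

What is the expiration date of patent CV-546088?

2007-01-31

Base term: filing date + 24 years → 13 February 2003.
Interference Suspension Credit: +596 days → 1 October 2004.
Product Clearance Extension: +879 days → 27 February 2007.
Applicant Delay Offset: −27 days → 31 January 2007.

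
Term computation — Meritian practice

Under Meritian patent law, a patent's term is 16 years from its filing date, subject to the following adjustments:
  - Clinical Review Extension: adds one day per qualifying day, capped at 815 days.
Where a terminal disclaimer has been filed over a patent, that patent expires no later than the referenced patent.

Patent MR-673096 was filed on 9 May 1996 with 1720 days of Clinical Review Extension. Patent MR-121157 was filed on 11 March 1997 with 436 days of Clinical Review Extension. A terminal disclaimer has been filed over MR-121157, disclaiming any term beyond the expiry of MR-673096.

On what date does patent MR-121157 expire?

May 21, 2014

Natural term of MR-121157:
  Base: filing + 16 years → 11 March 2013.
  Clinical Review Extension: 436 days (within the 815-day cap) → +436 days → 21 May 2014.
Expiry of referenced patent MR-673096:
  Base: filing + 16 years → 9 May 2012.
  Clinical Review Extension: 1720 days claimed exceeds the 815-day cap, so +815 days → 2 August 2014.
Terminal disclaimer: MR-121157 expires on the earlier of 21 May 2014 and 2 August 2014.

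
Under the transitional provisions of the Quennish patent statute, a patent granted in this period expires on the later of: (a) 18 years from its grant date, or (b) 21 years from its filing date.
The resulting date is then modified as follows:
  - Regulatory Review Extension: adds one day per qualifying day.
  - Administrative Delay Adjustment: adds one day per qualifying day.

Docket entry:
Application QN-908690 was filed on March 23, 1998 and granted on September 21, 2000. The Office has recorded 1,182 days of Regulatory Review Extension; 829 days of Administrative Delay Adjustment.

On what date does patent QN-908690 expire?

(a) grant + 18 years → 21 September 2018.
(b) filing + 21 years → 23 March 2019.
Later of the two: 23 March 2019.
Regulatory Review Extension: +1182 days → 17 June 2022.
Administrative Delay Adjustment: +829 days → 23 September 2024.

2024-09-23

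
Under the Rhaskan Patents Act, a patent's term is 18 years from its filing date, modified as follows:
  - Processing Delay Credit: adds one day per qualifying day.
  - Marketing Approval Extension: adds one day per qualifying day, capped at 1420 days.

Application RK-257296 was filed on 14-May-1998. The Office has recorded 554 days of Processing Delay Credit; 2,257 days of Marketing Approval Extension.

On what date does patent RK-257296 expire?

Base term: filing date + 18 years → 14 May 2016.
Processing Delay Credit: +554 days → 19 November 2017.
Marketing Approval Extension: 2257 days claimed exceeds the 1420-day cap, so +1420 days → 9 October 2021.

2021-10-09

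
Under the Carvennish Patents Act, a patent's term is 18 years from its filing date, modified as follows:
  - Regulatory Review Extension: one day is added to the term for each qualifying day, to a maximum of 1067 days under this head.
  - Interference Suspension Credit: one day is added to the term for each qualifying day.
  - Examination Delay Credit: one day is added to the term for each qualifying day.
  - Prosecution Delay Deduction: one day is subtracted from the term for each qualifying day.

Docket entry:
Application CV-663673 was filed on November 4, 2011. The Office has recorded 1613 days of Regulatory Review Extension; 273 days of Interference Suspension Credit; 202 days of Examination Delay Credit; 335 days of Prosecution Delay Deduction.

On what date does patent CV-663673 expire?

Base term: filing date + 18 years → 4 November 2029.
Regulatory Review Extension: 1613 days claimed exceeds the 1067-day cap, so +1067 days → 6 October 2032.
Interference Suspension Credit: +273 days → 6 July 2033.
Examination Delay Credit: +202 days → 24 January 2034.
Prosecution Delay Deduction: −335 days → 23 February 2033.

February 23, 2033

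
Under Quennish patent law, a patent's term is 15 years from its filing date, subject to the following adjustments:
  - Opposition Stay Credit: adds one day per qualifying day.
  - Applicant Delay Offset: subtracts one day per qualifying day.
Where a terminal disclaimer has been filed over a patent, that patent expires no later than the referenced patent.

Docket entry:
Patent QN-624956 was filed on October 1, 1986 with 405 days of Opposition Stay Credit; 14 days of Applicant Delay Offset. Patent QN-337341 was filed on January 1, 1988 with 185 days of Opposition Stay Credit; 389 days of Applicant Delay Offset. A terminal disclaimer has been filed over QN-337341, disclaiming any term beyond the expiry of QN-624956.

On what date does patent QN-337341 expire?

Natural term of QN-337341:
  Base: filing + 15 years → 1 January 2003.
  Opposition Stay Credit: +185 days → 5 July 2003.
  Applicant Delay Offset: −389 days → 11 June 2002.
Expiry of referenced patent QN-624956:
  Base: filing + 15 years → 1 October 2001.
  Opposition Stay Credit: +405 days → 10 November 2002.
  Applicant Delay Offset: −14 days → 27 October 2002.
Terminal disclaimer: QN-337341 expires on the earlier of 11 June 2002 and 27 October 2002.

June 11, 2002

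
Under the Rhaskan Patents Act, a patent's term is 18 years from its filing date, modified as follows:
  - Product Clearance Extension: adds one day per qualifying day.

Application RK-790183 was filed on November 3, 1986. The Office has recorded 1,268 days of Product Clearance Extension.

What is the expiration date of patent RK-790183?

Base term: filing date + 18 years → 3 November 2004.
Product Clearance Extension: +1268 days → 24 April 2008.

2008-04-24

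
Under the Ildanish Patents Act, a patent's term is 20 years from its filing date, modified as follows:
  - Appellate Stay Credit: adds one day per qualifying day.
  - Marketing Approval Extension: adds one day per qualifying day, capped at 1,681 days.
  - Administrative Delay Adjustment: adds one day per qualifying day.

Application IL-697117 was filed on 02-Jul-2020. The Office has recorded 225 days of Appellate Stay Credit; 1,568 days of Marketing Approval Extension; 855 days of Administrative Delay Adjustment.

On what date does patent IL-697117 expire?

2047-10-02

Base term: filing date + 20 years → 2 July 2040.
Appellate Stay Credit: +225 days → 12 February 2041.
Marketing Approval Extension: 1568 days (within the 1681-day cap) → +1568 days → 30 May 2045.
Administrative Delay Adjustment: +855 days → 2 October 2047.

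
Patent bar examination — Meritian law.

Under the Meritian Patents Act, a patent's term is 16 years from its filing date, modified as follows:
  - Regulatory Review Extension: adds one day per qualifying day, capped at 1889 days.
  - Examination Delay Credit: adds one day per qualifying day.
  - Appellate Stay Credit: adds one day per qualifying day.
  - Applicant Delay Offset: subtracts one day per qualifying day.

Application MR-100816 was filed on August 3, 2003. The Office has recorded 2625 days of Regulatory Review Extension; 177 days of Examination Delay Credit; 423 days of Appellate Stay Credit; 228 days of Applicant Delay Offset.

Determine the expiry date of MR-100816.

October 11, 2025

Base term: filing date + 16 years → 3 August 2019.
Regulatory Review Extension: 2625 days claimed exceeds the 1889-day cap, so +1889 days → 4 October 2024.
Examination Delay Credit: +177 days → 30 March 2025.
Appellate Stay Credit: +423 days → 27 May 2026.
Applicant Delay Offset: −228 days → 11 October 2025.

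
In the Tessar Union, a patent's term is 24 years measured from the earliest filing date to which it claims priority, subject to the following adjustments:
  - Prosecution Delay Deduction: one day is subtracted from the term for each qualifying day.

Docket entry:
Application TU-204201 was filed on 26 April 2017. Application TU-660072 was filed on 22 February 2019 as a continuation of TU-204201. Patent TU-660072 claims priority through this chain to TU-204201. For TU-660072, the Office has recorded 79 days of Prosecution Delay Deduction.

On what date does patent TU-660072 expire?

Earliest priority filing: 26 April 2017.
Base term: 26 April 2017 + 24 years → 26 April 2041.
Prosecution Delay Deduction: −79 days → 6 February 2041.

2041-02-06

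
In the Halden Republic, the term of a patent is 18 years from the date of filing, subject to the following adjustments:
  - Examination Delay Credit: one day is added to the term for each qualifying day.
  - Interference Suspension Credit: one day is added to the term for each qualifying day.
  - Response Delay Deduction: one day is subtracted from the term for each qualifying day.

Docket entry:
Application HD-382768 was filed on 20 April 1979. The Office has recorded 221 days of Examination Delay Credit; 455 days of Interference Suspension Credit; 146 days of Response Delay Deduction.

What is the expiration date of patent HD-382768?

Base term: filing date + 18 years → 20 April 1997.
Examination Delay Credit: +221 days → 27 November 1997.
Interference Suspension Credit: +455 days → 25 February 1999.
Response Delay Deduction: −146 days → 2 October 1998.

October 2, 1998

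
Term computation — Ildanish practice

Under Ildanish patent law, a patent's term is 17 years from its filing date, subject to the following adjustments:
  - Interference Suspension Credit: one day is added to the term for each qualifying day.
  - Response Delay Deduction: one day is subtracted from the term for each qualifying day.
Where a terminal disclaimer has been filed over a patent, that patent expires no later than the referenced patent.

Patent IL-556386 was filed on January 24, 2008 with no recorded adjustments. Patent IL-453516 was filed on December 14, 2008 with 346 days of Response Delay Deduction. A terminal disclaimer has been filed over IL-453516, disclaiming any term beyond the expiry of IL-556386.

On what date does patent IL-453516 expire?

Natural term of IL-453516:
  Base: filing + 17 years → 14 December 2025.
  Response Delay Deduction: −346 days → 2 January 2025.
Expiry of referenced patent IL-556386:
  Base: filing + 17 years → 24 January 2025.
Terminal disclaimer: IL-453516 expires on the earlier of 2 January 2025 and 24 January 2025.

January 2, 2025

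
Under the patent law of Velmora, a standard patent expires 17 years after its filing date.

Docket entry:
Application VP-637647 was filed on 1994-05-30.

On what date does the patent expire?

May 30, 2011

Filing date + 17 years → 30 May 2011.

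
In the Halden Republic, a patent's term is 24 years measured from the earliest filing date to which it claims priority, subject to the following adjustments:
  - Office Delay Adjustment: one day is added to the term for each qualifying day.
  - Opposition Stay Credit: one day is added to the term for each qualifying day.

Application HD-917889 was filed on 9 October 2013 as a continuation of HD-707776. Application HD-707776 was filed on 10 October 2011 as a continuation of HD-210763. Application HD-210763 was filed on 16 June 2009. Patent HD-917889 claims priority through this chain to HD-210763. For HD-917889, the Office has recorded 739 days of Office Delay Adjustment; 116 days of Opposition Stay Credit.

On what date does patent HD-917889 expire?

October 19, 2035

Earliest priority filing: 16 June 2009.
Base term: 16 June 2009 + 24 years → 16 June 2033.
Office Delay Adjustment: +739 days → 25 June 2035.
Opposition Stay Credit: +116 days → 19 October 2035.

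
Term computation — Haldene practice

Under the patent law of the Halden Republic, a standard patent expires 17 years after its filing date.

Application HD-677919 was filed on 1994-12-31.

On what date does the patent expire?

2011-12-31

Filing date + 17 years → 31 December 2011.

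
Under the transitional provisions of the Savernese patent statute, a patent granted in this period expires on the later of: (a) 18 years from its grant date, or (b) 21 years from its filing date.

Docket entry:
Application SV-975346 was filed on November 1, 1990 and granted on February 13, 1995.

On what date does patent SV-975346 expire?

2013-02-13

(a) grant + 18 years → 13 February 2013.
(b) filing + 21 years → 1 November 2011.
Later of the two: 13 February 2013.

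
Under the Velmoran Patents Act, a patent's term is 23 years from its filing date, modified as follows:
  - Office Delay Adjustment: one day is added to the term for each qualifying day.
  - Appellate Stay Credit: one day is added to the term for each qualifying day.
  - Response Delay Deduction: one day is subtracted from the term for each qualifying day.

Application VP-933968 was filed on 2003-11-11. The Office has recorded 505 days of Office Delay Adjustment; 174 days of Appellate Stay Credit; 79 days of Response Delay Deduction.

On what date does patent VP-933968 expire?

2028-07-03

Base term: filing date + 23 years → 11 November 2026.
Office Delay Adjustment: +505 days → 30 March 2028.
Appellate Stay Credit: +174 days → 20 September 2028.
Response Delay Deduction: −79 days → 3 July 2028.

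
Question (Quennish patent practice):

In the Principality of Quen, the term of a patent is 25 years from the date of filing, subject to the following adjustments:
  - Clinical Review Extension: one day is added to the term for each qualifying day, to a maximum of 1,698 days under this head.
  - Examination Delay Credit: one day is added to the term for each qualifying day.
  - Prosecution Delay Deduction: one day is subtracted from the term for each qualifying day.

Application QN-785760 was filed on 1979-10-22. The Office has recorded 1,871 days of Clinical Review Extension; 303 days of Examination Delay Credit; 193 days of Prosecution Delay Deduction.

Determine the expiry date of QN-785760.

2009-10-04

Base term: filing date + 25 years → 22 October 2004.
Clinical Review Extension: 1871 days claimed exceeds the 1698-day cap, so +1698 days → 16 June 2009.
Examination Delay Credit: +303 days → 15 April 2010.
Prosecution Delay Deduction: −193 days → 4 October 2009.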